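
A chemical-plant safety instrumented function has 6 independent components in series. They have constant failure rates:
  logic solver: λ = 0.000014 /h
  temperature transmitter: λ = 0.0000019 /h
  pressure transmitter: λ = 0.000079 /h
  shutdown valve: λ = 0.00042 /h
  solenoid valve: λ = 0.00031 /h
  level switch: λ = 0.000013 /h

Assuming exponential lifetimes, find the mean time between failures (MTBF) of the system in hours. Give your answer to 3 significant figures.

1190

Series of exponential components: λ_sys = Σ λ_i
λ_sys = 0.000014 + 0.0000019 + 0.000079 + 0.00042 + 0.00031 + 0.000013 = 8.3790e-04 /h
MTBF = 1 / λ_sys = 1190 h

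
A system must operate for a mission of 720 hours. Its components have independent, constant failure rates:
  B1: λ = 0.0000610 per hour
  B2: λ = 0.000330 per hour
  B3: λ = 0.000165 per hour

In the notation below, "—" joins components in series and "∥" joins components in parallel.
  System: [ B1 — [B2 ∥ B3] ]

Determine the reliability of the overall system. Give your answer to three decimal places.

0.934

R(B1) = exp(−0.0000610 × 720) = 0.95703
R(B2) = exp(−0.000330 × 720) = 0.78852
R(B3) = exp(−0.000165 × 720) = 0.88799
Parallel (B2 and B3): 1 − (1 − 0.78852)(1 − 0.88799) = 0.97631
Series (B1 and [0.97631]): 0.95703 × 0.97631 = 0.934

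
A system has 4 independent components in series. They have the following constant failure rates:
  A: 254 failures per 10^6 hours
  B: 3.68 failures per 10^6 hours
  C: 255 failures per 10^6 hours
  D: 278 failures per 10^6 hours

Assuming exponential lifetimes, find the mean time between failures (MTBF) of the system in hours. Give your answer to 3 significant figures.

Series of exponential components: λ_sys = Σ λ_i
λ_sys = 0.000254 + 0.00000368 + 0.000255 + 0.000278 = 7.9068e-04 /h
MTBF = 1 / λ_sys = 1260 h

1260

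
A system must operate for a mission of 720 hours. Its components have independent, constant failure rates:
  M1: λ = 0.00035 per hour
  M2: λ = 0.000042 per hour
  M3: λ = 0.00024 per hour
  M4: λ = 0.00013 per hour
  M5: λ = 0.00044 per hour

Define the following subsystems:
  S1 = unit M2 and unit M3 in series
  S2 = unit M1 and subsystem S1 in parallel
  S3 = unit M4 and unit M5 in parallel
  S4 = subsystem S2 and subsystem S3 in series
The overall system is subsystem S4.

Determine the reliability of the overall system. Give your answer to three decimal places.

R(M1) = exp(−0.00035 × 720) = 0.77724
R(M2) = exp(−0.000042 × 720) = 0.97021
R(M3) = exp(−0.00024 × 720) = 0.84131
R(M4) = exp(−0.00013 × 720) = 0.91065
R(M5) = exp(−0.00044 × 720) = 0.72848
Series (M2 and M3): 0.97021 × 0.84131 = 0.81625
Parallel (M1 and [0.81625]): 1 − (1 − 0.77724)(1 − 0.81625) = 0.95907
Parallel (M4 and M5): 1 − (1 − 0.91065)(1 − 0.72848) = 0.97574
Series ([0.95907] and [0.97574]): 0.95907 × 0.97574 = 0.936

0.936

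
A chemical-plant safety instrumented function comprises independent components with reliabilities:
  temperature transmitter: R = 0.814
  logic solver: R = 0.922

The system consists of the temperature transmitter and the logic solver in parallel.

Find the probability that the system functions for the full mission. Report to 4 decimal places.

0.9855

Parallel (temperature transmitter and logic solver): 1 − (1 − 0.814000)(1 − 0.922000) = 0.9855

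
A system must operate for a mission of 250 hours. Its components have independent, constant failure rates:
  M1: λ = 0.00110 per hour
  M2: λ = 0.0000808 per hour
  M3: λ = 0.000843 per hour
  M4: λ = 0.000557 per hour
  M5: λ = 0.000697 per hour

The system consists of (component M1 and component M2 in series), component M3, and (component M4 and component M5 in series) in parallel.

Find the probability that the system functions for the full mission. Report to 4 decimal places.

R(M1) = exp(−0.00110 × 250) = 0.759572
R(M2) = exp(−0.0000808 × 250) = 0.980003
R(M3) = exp(−0.000843 × 250) = 0.809977
R(M4) = exp(−0.000557 × 250) = 0.870010
R(M5) = exp(−0.000697 × 250) = 0.840087
Series (M1 and M2): 0.759572 × 0.980003 = 0.744383
Series (M4 and M5): 0.870010 × 0.840087 = 0.730884
Parallel ([0.744383], M3, and [0.730884]): 1 − (1 − 0.744383)(1 − 0.809977)(1 − 0.730884) = 0.9869

0.9869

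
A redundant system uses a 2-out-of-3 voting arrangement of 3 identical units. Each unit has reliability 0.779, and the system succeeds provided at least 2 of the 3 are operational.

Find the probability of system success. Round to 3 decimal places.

0.875

R = Σ_{i=2}^{3} C(3,i) p^i (1−p)^{3−i} with p = 0.779
C(3,2)·0.779^2·0.221^1 = 0.40234
C(3,3)·0.779^3·0.221^0 = 0.47273
Sum = 0.875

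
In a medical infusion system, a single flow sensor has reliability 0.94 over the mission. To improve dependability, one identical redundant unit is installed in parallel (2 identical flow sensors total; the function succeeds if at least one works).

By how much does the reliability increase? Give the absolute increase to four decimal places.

R_before = 0.94
R_after = 1 − (1 − 0.94)^2 = 0.9964
ΔR = 0.9964 − 0.94 = 0.0564

0.0564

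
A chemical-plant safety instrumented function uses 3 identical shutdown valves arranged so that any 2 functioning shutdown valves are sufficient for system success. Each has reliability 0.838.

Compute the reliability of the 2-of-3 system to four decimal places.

0.9298

R = Σ_{i=2}^{3} C(3,i) p^i (1−p)^{3−i} with p = 0.838
C(3,2)·0.838^2·0.162^1 = 0.341291
C(3,3)·0.838^3·0.162^0 = 0.588480
Sum = 0.9298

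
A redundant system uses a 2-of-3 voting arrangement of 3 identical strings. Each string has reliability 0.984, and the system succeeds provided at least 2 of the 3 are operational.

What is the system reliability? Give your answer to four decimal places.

0.9992

R = Σ_{i=2}^{3} C(3,i) p^i (1−p)^{3−i} with p = 0.984
C(3,2)·0.984^2·0.016^1 = 0.046476
C(3,3)·0.984^3·0.016^0 = 0.952764
Sum = 0.9992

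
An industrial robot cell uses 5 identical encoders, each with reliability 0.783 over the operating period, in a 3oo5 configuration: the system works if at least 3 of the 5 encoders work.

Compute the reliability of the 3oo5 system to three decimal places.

R = Σ_{i=3}^{5} C(5,i) p^i (1−p)^{5−i} with p = 0.783
C(5,3)·0.783^3·0.217^2 = 0.22605
C(5,4)·0.783^4·0.217^1 = 0.40783
C(5,5)·0.783^5·0.217^0 = 0.29431
Sum = 0.928

0.928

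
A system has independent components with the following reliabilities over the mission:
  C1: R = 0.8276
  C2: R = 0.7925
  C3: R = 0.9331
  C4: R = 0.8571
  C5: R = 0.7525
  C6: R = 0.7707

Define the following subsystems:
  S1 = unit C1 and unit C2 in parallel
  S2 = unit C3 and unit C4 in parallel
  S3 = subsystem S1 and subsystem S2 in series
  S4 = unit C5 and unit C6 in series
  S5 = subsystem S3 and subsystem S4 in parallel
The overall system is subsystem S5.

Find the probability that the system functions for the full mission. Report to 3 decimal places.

Parallel (C1 and C2): 1 − (1 − 0.82760)(1 − 0.79250) = 0.96423
Parallel (C3 and C4): 1 − (1 − 0.93310)(1 − 0.85710) = 0.99044
Series ([0.96423] and [0.99044]): 0.96423 × 0.99044 = 0.95501
Series (C5 and C6): 0.75250 × 0.77070 = 0.57995
Parallel ([0.95501] and [0.57995]): 1 − (1 − 0.95501)(1 − 0.57995) = 0.981

0.981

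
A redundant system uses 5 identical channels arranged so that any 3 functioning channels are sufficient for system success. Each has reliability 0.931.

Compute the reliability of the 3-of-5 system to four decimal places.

R = Σ_{i=3}^{5} C(5,i) p^i (1−p)^{5−i} with p = 0.931
C(5,3)·0.931^3·0.069^2 = 0.038419
C(5,4)·0.931^4·0.069^1 = 0.259190
C(5,5)·0.931^5·0.069^0 = 0.699437
Sum = 0.9970

0.9970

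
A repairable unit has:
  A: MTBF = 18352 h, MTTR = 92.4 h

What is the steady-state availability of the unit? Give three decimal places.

0.995

A(A) = MTBF/(MTBF+MTTR) = 18352/(18352+92.4) = 0.995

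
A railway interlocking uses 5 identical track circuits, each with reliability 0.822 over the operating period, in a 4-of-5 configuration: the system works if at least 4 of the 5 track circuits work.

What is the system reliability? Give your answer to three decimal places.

0.782

R = Σ_{i=4}^{5} C(5,i) p^i (1−p)^{5−i} with p = 0.822
C(5,4)·0.822^4·0.178^1 = 0.40633
C(5,5)·0.822^5·0.178^0 = 0.37528
Sum = 0.782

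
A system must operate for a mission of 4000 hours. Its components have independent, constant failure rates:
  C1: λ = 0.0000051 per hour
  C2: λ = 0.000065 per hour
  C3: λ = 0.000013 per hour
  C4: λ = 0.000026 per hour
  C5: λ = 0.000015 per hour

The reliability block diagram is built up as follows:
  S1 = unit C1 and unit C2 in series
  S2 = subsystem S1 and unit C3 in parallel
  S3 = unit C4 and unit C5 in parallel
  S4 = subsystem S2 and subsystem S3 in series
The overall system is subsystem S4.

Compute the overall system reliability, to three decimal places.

0.982

R(C1) = exp(−0.0000051 × 4000) = 0.97981
R(C2) = exp(−0.000065 × 4000) = 0.77105
R(C3) = exp(−0.000013 × 4000) = 0.94933
R(C4) = exp(−0.000026 × 4000) = 0.90123
R(C5) = exp(−0.000015 × 4000) = 0.94176
Series (C1 and C2): 0.97981 × 0.77105 = 0.75548
Parallel ([0.75548] and C3): 1 − (1 − 0.75548)(1 − 0.94933) = 0.98761
Parallel (C4 and C5): 1 − (1 − 0.90123)(1 − 0.94176) = 0.99425
Series ([0.98761] and [0.99425]): 0.98761 × 0.99425 = 0.982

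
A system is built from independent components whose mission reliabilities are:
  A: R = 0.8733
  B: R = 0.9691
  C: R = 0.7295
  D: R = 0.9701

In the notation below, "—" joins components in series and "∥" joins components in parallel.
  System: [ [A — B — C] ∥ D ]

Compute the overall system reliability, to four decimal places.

0.9886

Series (A, B, and C): 0.873300 × 0.969100 × 0.729500 = 0.617387
Parallel ([0.617387] and D): 1 − (1 − 0.617387)(1 − 0.970100) = 0.9886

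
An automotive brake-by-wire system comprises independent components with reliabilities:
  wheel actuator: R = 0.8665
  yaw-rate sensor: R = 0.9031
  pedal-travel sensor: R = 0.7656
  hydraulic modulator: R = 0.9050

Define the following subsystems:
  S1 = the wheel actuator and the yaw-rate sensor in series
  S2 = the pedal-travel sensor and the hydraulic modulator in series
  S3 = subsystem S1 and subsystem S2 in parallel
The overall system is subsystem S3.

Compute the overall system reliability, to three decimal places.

0.933

Series (wheel actuator and yaw-rate sensor): 0.86650 × 0.90310 = 0.78254
Series (pedal-travel sensor and hydraulic modulator): 0.76560 × 0.90500 = 0.69287
Parallel ([0.78254] and [0.69287]): 1 − (1 − 0.78254)(1 − 0.69287) = 0.933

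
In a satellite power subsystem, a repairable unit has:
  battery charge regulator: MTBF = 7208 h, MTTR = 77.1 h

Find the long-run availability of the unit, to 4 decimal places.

A(battery charge regulator) = MTBF/(MTBF+MTTR) = 7208/(7208+77.1) = 0.9894

0.9894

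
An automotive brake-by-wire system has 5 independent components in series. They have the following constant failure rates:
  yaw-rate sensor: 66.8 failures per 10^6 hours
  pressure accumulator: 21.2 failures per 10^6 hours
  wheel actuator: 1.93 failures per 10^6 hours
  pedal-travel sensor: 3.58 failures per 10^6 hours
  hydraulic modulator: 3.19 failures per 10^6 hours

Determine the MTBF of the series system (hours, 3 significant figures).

Series of exponential components: λ_sys = Σ λ_i
λ_sys = 0.0000668 + 0.0000212 + 0.00000193 + 0.00000358 + 0.00000319 = 9.6700e-05 /h
MTBF = 1 / λ_sys = 10300 h

10300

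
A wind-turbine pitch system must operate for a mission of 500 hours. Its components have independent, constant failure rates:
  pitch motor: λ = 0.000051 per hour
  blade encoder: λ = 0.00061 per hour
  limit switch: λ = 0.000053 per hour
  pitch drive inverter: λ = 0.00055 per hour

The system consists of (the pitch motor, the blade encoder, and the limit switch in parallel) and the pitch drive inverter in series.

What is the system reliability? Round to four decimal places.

R(pitch motor) = exp(−0.000051 × 500) = 0.974822
R(blade encoder) = exp(−0.00061 × 500) = 0.737123
R(limit switch) = exp(−0.000053 × 500) = 0.973848
R(pitch drive inverter) = exp(−0.00055 × 500) = 0.759572
Parallel (pitch motor, blade encoder, and limit switch): 1 − (1 − 0.974822)(1 − 0.737123)(1 − 0.973848) = 0.999827
Series ([0.999827] and pitch drive inverter): 0.999827 × 0.759572 = 0.7594

0.7594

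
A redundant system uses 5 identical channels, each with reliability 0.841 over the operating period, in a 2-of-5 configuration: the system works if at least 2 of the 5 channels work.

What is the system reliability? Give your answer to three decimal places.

0.997

R = Σ_{i=2}^{5} C(5,i) p^i (1−p)^{5−i} with p = 0.841
C(5,2)·0.841^2·0.159^3 = 0.02843
C(5,3)·0.841^3·0.159^2 = 0.15038
C(5,4)·0.841^4·0.159^1 = 0.39770
C(5,5)·0.841^5·0.159^0 = 0.42071
Sum = 0.997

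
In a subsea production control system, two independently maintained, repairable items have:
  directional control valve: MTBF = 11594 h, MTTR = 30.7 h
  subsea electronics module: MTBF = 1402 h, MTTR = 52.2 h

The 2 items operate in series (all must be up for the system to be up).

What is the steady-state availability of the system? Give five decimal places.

A(directional control valve) = MTBF/(MTBF+MTTR) = 11594/(11594+30.7) = 0.997359
A(subsea electronics module) = MTBF/(MTBF+MTTR) = 1402/(1402+52.2) = 0.964104
Series availability: 0.997359 × 0.964104 = 0.96156

0.96156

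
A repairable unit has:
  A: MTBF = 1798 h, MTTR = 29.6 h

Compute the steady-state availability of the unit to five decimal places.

A(A) = MTBF/(MTBF+MTTR) = 1798/(1798+29.6) = 0.98380

0.98380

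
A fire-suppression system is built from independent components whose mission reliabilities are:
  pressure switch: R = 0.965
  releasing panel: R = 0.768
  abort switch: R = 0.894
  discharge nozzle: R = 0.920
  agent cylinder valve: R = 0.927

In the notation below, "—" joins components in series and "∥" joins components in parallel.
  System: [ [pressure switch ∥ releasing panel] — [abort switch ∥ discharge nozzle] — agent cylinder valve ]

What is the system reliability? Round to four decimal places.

Parallel (pressure switch and releasing panel): 1 − (1 − 0.965000)(1 − 0.768000) = 0.991880
Parallel (abort switch and discharge nozzle): 1 − (1 − 0.894000)(1 − 0.920000) = 0.991520
Series ([0.991880], [0.991520], and agent cylinder valve): 0.991880 × 0.991520 × 0.927000 = 0.9117

0.9117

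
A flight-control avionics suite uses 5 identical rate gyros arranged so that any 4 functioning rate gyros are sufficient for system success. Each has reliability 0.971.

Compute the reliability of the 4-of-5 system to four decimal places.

0.9921

R = Σ_{i=4}^{5} C(5,i) p^i (1−p)^{5−i} with p = 0.971
C(5,4)·0.971^4·0.029^1 = 0.128898
C(5,5)·0.971^5·0.029^0 = 0.863170
Sum = 0.9921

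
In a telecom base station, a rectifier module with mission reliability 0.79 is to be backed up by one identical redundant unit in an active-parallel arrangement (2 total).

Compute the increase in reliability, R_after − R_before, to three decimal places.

R_before = 0.79
R_after = 1 − (1 − 0.79)^2 = 0.956
ΔR = 0.956 − 0.79 = 0.166

0.166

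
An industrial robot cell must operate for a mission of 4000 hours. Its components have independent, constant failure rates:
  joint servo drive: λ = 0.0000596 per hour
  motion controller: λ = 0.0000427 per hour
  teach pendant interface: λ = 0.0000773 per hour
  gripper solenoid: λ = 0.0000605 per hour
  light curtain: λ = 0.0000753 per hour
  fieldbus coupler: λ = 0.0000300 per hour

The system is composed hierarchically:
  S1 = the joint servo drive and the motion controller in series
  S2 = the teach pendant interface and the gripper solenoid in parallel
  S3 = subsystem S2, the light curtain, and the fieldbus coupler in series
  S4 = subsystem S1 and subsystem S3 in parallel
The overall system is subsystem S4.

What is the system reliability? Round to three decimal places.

R(joint servo drive) = exp(−0.0000596 × 4000) = 0.78789
R(motion controller) = exp(−0.0000427 × 4000) = 0.84299
R(teach pendant interface) = exp(−0.0000773 × 4000) = 0.73403
R(gripper solenoid) = exp(−0.0000605 × 4000) = 0.78506
R(light curtain) = exp(−0.0000753 × 4000) = 0.73993
R(fieldbus coupler) = exp(−0.0000300 × 4000) = 0.88692
Series (joint servo drive and motion controller): 0.78789 × 0.84299 = 0.66418
Parallel (teach pendant interface and gripper solenoid): 1 − (1 − 0.73403)(1 − 0.78506) = 0.94283
Series ([0.94283], light curtain, and fieldbus coupler): 0.94283 × 0.73993 × 0.88692 = 0.61874
Parallel ([0.66418] and [0.61874]): 1 − (1 − 0.66418)(1 − 0.61874) = 0.872

0.872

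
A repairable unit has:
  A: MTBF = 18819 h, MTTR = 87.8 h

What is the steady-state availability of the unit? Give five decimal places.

A(A) = MTBF/(MTBF+MTTR) = 18819/(18819+87.8) = 0.99536

0.99536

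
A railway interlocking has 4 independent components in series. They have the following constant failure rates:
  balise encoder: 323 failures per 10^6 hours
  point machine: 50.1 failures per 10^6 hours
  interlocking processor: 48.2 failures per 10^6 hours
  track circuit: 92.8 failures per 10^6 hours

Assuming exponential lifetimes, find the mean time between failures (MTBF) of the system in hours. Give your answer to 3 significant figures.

Series of exponential components: λ_sys = Σ λ_i
λ_sys = 0.000323 + 0.0000501 + 0.0000482 + 0.0000928 = 5.1410e-04 /h
MTBF = 1 / λ_sys = 1950 h

1950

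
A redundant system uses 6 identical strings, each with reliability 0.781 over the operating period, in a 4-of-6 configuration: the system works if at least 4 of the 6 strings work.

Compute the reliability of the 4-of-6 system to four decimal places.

R = Σ_{i=4}^{6} C(6,i) p^i (1−p)^{6−i} with p = 0.781
C(6,4)·0.781^4·0.219^2 = 0.267660
C(6,5)·0.781^5·0.219^1 = 0.381813
C(6,6)·0.781^6·0.219^0 = 0.226937
Sum = 0.8764

0.8764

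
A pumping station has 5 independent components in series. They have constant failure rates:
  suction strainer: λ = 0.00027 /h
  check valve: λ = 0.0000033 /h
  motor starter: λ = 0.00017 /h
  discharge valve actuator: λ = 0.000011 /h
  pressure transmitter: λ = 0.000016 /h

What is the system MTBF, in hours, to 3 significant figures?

Series of exponential components: λ_sys = Σ λ_i
λ_sys = 0.00027 + 0.0000033 + 0.00017 + 0.000011 + 0.000016 = 4.7030e-04 /h
MTBF = 1 / λ_sys = 2130 h

2130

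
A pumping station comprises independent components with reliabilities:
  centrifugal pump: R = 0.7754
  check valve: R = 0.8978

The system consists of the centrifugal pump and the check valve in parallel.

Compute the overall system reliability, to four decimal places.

0.9770

Parallel (centrifugal pump and check valve): 1 − (1 − 0.775400)(1 − 0.897800) = 0.9770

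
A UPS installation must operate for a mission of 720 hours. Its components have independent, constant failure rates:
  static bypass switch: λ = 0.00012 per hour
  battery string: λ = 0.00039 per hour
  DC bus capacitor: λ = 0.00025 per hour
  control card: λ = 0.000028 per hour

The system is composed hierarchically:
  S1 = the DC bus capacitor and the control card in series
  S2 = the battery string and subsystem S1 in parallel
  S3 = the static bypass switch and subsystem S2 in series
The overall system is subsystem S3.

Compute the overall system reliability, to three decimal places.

R(static bypass switch) = exp(−0.00012 × 720) = 0.91723
R(battery string) = exp(−0.00039 × 720) = 0.75518
R(DC bus capacitor) = exp(−0.00025 × 720) = 0.83527
R(control card) = exp(−0.000028 × 720) = 0.98004
Series (DC bus capacitor and control card): 0.83527 × 0.98004 = 0.81860
Parallel (battery string and [0.81860]): 1 − (1 − 0.75518)(1 − 0.81860) = 0.95559
Series (static bypass switch and [0.95559]): 0.91723 × 0.95559 = 0.876

0.876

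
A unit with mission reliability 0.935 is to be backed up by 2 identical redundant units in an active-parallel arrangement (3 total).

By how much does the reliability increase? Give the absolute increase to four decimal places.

R_before = 0.935
R_after = 1 − (1 − 0.935)^3 = 0.9997
ΔR = 0.9997 − 0.935 = 0.0647

0.0647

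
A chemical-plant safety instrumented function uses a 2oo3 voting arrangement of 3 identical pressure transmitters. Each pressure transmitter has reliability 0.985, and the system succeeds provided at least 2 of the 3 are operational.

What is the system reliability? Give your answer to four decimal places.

R = Σ_{i=2}^{3} C(3,i) p^i (1−p)^{3−i} with p = 0.985
C(3,2)·0.985^2·0.015^1 = 0.043660
C(3,3)·0.985^3·0.015^0 = 0.955672
Sum = 0.9993

0.9993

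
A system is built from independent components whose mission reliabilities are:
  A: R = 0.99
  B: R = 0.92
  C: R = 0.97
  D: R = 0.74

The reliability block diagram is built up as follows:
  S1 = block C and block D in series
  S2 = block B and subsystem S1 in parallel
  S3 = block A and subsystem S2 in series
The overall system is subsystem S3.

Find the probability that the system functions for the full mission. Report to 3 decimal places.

0.968

Series (C and D): 0.97000 × 0.74000 = 0.71780
Parallel (B and [0.71780]): 1 − (1 − 0.92000)(1 − 0.71780) = 0.97742
Series (A and [0.97742]): 0.99000 × 0.97742 = 0.968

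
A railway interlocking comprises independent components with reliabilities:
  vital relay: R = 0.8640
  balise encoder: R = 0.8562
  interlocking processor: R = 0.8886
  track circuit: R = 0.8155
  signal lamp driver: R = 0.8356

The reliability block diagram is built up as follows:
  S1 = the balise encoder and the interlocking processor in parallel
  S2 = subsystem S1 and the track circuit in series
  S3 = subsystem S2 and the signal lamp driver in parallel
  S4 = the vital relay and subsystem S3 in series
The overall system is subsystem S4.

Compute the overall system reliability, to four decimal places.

0.8359

Parallel (balise encoder and interlocking processor): 1 − (1 − 0.856200)(1 − 0.888600) = 0.983981
Series ([0.983981] and track circuit): 0.983981 × 0.815500 = 0.802437
Parallel ([0.802437] and signal lamp driver): 1 − (1 − 0.802437)(1 − 0.835600) = 0.967521
Series (vital relay and [0.967521]): 0.864000 × 0.967521 = 0.8359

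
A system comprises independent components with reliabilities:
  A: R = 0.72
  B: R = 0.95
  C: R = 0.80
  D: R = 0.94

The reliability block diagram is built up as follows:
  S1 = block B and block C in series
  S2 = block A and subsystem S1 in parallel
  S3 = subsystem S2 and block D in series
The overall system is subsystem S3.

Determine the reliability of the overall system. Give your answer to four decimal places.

Series (B and C): 0.950000 × 0.800000 = 0.760000
Parallel (A and [0.760000]): 1 − (1 − 0.720000)(1 − 0.760000) = 0.932800
Series ([0.932800] and D): 0.932800 × 0.940000 = 0.8768

0.8768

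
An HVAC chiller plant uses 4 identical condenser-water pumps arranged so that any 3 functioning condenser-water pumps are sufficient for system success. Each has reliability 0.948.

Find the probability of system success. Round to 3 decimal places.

0.985

R = Σ_{i=3}^{4} C(4,i) p^i (1−p)^{4−i} with p = 0.948
C(4,3)·0.948^3·0.052^1 = 0.17721
C(4,4)·0.948^4·0.052^0 = 0.80767
Sum = 0.985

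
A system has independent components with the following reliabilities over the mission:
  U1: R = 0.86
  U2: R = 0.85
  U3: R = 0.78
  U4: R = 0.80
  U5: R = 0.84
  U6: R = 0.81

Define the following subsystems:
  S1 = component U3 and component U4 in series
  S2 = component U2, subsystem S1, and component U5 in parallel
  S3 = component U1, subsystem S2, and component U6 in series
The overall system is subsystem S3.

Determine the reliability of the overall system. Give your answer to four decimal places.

0.6903

Series (U3 and U4): 0.780000 × 0.800000 = 0.624000
Parallel (U2, [0.624000], and U5): 1 − (1 − 0.850000)(1 − 0.624000)(1 − 0.840000) = 0.990976
Series (U1, [0.990976], and U6): 0.860000 × 0.990976 × 0.810000 = 0.6903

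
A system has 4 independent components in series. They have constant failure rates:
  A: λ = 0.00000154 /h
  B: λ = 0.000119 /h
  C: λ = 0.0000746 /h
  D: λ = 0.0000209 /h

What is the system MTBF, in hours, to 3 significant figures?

4630

Series of exponential components: λ_sys = Σ λ_i
λ_sys = 0.00000154 + 0.000119 + 0.0000746 + 0.0000209 = 2.1604e-04 /h
MTBF = 1 / λ_sys = 4630 h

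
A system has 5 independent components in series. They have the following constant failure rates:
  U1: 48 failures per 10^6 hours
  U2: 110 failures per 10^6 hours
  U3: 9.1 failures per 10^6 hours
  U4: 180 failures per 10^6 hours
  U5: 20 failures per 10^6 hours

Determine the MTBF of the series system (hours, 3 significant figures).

Series of exponential components: λ_sys = Σ λ_i
λ_sys = 0.000048 + 0.00011 + 0.0000091 + 0.00018 + 0.000020 = 3.6710e-04 /h
MTBF = 1 / λ_sys = 2720 h

2720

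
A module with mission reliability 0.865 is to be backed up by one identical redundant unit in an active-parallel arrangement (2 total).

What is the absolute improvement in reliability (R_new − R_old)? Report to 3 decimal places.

R_before = 0.865
R_after = 1 − (1 − 0.865)^2 = 0.982
ΔR = 0.982 − 0.865 = 0.117

0.117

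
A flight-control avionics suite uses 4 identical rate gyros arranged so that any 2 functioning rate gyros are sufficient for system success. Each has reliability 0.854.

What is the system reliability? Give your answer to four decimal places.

R = Σ_{i=2}^{4} C(4,i) p^i (1−p)^{4−i} with p = 0.854
C(4,2)·0.854^2·0.146^2 = 0.093277
C(4,3)·0.854^3·0.146^1 = 0.363736
C(4,4)·0.854^4·0.146^0 = 0.531902
Sum = 0.9889

0.9889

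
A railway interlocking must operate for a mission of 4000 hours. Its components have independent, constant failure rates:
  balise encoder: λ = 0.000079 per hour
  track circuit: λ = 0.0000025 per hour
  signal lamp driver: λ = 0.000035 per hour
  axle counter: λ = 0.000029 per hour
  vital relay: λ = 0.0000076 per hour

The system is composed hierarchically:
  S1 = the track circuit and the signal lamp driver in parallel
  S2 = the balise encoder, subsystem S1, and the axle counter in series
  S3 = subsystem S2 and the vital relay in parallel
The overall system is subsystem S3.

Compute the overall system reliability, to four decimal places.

0.9895

R(balise encoder) = exp(−0.000079 × 4000) = 0.729059
R(track circuit) = exp(−0.0000025 × 4000) = 0.990050
R(signal lamp driver) = exp(−0.000035 × 4000) = 0.869358
R(axle counter) = exp(−0.000029 × 4000) = 0.890475
R(vital relay) = exp(−0.0000076 × 4000) = 0.970057
Parallel (track circuit and signal lamp driver): 1 − (1 − 0.990050)(1 − 0.869358) = 0.998700
Series (balise encoder, [0.998700], and axle counter): 0.729059 × 0.998700 × 0.890475 = 0.648365
Parallel ([0.648365] and vital relay): 1 − (1 − 0.648365)(1 − 0.970057) = 0.9895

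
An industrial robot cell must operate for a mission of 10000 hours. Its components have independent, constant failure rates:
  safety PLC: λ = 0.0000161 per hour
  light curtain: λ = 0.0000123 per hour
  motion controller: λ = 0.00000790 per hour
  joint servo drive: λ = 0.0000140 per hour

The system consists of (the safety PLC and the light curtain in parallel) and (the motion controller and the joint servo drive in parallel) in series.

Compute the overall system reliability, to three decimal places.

0.973

R(safety PLC) = exp(−0.0000161 × 10000) = 0.85129
R(light curtain) = exp(−0.0000123 × 10000) = 0.88426
R(motion controller) = exp(−0.00000790 × 10000) = 0.92404
R(joint servo drive) = exp(−0.0000140 × 10000) = 0.86936
Parallel (safety PLC and light curtain): 1 − (1 − 0.85129)(1 − 0.88426) = 0.98279
Parallel (motion controller and joint servo drive): 1 − (1 − 0.92404)(1 − 0.86936) = 0.99008
Series ([0.98279] and [0.99008]): 0.98279 × 0.99008 = 0.973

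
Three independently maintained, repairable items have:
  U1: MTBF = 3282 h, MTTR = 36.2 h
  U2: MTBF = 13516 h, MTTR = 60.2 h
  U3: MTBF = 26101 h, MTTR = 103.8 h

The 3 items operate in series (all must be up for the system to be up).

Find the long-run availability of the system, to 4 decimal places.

A(U1) = MTBF/(MTBF+MTTR) = 3282/(3282+36.2) = 0.989090
A(U2) = MTBF/(MTBF+MTTR) = 13516/(13516+60.2) = 0.995566
A(U3) = MTBF/(MTBF+MTTR) = 26101/(26101+103.8) = 0.996039
Series availability: 0.989090 × 0.995566 × 0.996039 = 0.9808

0.9808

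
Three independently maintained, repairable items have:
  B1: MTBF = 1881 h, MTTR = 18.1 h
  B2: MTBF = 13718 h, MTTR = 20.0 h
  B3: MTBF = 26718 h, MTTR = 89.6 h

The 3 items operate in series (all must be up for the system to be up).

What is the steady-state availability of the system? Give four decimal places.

0.9857

A(B1) = MTBF/(MTBF+MTTR) = 1881/(1881+18.1) = 0.990469
A(B2) = MTBF/(MTBF+MTTR) = 13718/(13718+20.0) = 0.998544
A(B3) = MTBF/(MTBF+MTTR) = 26718/(26718+89.6) = 0.996658
Series availability: 0.990469 × 0.998544 × 0.996658 = 0.9857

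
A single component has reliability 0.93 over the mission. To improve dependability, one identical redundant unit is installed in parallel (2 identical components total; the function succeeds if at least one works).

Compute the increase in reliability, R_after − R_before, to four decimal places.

R_before = 0.93
R_after = 1 − (1 − 0.93)^2 = 0.9951
ΔR = 0.9951 − 0.93 = 0.0651

0.0651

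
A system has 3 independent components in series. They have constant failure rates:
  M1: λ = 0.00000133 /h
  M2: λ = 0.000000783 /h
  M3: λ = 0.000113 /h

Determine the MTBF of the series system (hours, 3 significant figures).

Series of exponential components: λ_sys = Σ λ_i
λ_sys = 0.00000133 + 0.000000783 + 0.000113 = 1.1511e-04 /h
MTBF = 1 / λ_sys = 8690 h

8690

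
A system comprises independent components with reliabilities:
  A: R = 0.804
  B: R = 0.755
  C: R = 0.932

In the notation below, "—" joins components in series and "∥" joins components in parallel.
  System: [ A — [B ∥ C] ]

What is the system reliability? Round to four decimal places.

0.7906

Parallel (B and C): 1 − (1 − 0.755000)(1 − 0.932000) = 0.983340
Series (A and [0.983340]): 0.804000 × 0.983340 = 0.7906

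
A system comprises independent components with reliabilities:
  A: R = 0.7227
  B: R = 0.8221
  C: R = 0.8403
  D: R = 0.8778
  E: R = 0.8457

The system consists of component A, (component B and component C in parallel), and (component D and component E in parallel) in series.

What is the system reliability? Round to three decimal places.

0.689

Parallel (B and C): 1 − (1 − 0.82210)(1 − 0.84030) = 0.97159
Parallel (D and E): 1 − (1 − 0.87780)(1 − 0.84570) = 0.98114
Series (A, [0.97159], and [0.98114]): 0.72270 × 0.97159 × 0.98114 = 0.689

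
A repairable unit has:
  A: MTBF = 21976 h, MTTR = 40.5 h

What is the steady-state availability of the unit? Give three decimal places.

A(A) = MTBF/(MTBF+MTTR) = 21976/(21976+40.5) = 0.998

0.998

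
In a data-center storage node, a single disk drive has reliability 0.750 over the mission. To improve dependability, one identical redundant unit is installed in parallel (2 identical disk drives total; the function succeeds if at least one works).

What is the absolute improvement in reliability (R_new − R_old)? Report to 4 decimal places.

0.1875

R_before = 0.750
R_after = 1 − (1 − 0.750)^2 = 0.9375
ΔR = 0.9375 − 0.750 = 0.1875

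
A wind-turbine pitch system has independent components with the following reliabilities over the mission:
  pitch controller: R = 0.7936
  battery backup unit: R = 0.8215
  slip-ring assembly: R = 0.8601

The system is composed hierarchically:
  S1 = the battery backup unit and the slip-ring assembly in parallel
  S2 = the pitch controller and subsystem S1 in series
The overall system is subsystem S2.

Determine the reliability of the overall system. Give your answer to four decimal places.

0.7738

Parallel (battery backup unit and slip-ring assembly): 1 − (1 − 0.821500)(1 − 0.860100) = 0.975028
Series (pitch controller and [0.975028]): 0.793600 × 0.975028 = 0.7738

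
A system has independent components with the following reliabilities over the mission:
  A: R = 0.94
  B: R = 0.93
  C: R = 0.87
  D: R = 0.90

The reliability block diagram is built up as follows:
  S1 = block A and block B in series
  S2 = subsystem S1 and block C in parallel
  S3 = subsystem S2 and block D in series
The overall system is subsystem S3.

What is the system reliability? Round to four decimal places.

Series (A and B): 0.940000 × 0.930000 = 0.874200
Parallel ([0.874200] and C): 1 − (1 − 0.874200)(1 − 0.870000) = 0.983646
Series ([0.983646] and D): 0.983646 × 0.900000 = 0.8853

0.8853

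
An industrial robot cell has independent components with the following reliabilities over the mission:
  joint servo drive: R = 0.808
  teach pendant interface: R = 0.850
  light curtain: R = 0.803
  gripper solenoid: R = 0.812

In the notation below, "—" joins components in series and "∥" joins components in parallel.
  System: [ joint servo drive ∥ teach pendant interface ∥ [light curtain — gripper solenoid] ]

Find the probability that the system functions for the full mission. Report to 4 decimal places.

0.9900

Series (light curtain and gripper solenoid): 0.803000 × 0.812000 = 0.652036
Parallel (joint servo drive, teach pendant interface, and [0.652036]): 1 − (1 − 0.808000)(1 − 0.850000)(1 − 0.652036) = 0.9900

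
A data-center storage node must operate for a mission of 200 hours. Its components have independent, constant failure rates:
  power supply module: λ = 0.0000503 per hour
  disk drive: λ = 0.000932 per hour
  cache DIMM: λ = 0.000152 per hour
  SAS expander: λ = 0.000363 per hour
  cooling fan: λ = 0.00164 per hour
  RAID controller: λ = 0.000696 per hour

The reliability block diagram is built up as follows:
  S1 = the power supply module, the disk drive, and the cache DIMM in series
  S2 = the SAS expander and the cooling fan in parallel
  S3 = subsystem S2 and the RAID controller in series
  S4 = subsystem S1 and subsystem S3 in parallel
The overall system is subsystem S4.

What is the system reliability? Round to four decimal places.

0.9702

R(power supply module) = exp(−0.0000503 × 200) = 0.989990
R(disk drive) = exp(−0.000932 × 200) = 0.829942
R(cache DIMM) = exp(−0.000152 × 200) = 0.970057
R(SAS expander) = exp(−0.000363 × 200) = 0.929973
R(cooling fan) = exp(−0.00164 × 200) = 0.720363
R(RAID controller) = exp(−0.000696 × 200) = 0.870054
Series (power supply module, disk drive, and cache DIMM): 0.989990 × 0.829942 × 0.970057 = 0.797032
Parallel (SAS expander and cooling fan): 1 − (1 − 0.929973)(1 − 0.720363) = 0.980418
Series ([0.980418] and RAID controller): 0.980418 × 0.870054 = 0.853017
Parallel ([0.797032] and [0.853017]): 1 − (1 − 0.797032)(1 − 0.853017) = 0.9702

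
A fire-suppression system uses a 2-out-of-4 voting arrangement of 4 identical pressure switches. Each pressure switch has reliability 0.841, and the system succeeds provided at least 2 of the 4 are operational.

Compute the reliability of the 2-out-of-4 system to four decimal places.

R = Σ_{i=2}^{4} C(4,i) p^i (1−p)^{4−i} with p = 0.841
C(4,2)·0.841^2·0.159^2 = 0.107285
C(4,3)·0.841^3·0.159^1 = 0.378308
C(4,4)·0.841^4·0.159^0 = 0.500246
Sum = 0.9858

0.9858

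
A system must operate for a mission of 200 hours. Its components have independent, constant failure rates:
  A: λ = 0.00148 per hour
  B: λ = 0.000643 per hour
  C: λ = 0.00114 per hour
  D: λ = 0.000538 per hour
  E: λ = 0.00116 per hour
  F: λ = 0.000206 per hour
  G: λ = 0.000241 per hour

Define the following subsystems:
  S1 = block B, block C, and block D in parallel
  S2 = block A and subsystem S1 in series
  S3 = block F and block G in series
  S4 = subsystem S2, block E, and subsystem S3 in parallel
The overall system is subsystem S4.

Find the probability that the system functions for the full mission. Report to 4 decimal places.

R(A) = exp(−0.00148 × 200) = 0.743787
R(B) = exp(−0.000643 × 200) = 0.879326
R(C) = exp(−0.00114 × 200) = 0.796124
R(D) = exp(−0.000538 × 200) = 0.897987
R(E) = exp(−0.00116 × 200) = 0.792946
R(F) = exp(−0.000206 × 200) = 0.959637
R(G) = exp(−0.000241 × 200) = 0.952943
Parallel (B, C, and D): 1 − (1 − 0.879326)(1 − 0.796124)(1 − 0.897987) = 0.997490
Series (A and [0.997490]): 0.743787 × 0.997490 = 0.741920
Series (F and G): 0.959637 × 0.952943 = 0.914479
Parallel ([0.741920], E, and [0.914479]): 1 − (1 − 0.741920)(1 − 0.792946)(1 − 0.914479) = 0.9954

0.9954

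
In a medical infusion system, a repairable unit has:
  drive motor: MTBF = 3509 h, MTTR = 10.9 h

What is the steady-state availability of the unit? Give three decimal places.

0.997

A(drive motor) = MTBF/(MTBF+MTTR) = 3509/(3509+10.9) = 0.997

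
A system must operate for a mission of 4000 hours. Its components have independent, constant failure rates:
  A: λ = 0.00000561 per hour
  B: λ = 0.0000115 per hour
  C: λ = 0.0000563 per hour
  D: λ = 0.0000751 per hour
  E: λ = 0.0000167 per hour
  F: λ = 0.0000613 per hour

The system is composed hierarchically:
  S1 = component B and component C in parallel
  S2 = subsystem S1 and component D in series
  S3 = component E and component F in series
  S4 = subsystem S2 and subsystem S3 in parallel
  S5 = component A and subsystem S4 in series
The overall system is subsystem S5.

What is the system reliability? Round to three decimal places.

0.908

R(A) = exp(−0.00000561 × 4000) = 0.97781
R(B) = exp(−0.0000115 × 4000) = 0.95504
R(C) = exp(−0.0000563 × 4000) = 0.79836
R(D) = exp(−0.0000751 × 4000) = 0.74052
R(E) = exp(−0.0000167 × 4000) = 0.93538
R(F) = exp(−0.0000613 × 4000) = 0.78255
Parallel (B and C): 1 − (1 − 0.95504)(1 − 0.79836) = 0.99093
Series ([0.99093] and D): 0.99093 × 0.74052 = 0.73380
Series (E and F): 0.93538 × 0.78255 = 0.73198
Parallel ([0.73380] and [0.73198]): 1 − (1 − 0.73380)(1 − 0.73198) = 0.92865
Series (A and [0.92865]): 0.97781 × 0.92865 = 0.908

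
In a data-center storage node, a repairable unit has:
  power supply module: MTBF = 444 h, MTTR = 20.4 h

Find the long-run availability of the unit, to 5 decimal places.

A(power supply module) = MTBF/(MTBF+MTTR) = 444/(444+20.4) = 0.95607

0.95607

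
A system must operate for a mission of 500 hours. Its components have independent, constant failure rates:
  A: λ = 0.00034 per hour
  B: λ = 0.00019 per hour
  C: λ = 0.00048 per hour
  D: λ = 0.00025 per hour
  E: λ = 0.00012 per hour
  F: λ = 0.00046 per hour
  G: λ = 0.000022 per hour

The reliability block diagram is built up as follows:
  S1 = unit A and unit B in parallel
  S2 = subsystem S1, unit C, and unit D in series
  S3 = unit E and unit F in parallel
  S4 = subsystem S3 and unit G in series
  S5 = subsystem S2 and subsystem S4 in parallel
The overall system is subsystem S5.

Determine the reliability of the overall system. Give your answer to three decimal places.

0.993

R(A) = exp(−0.00034 × 500) = 0.84366
R(B) = exp(−0.00019 × 500) = 0.90937
R(C) = exp(−0.00048 × 500) = 0.78663
R(D) = exp(−0.00025 × 500) = 0.88250
R(E) = exp(−0.00012 × 500) = 0.94176
R(F) = exp(−0.00046 × 500) = 0.79453
R(G) = exp(−0.000022 × 500) = 0.98906
Parallel (A and B): 1 − (1 − 0.84366)(1 − 0.90937) = 0.98583
Series ([0.98583], C, and D): 0.98583 × 0.78663 × 0.88250 = 0.68436
Parallel (E and F): 1 − (1 − 0.94176)(1 − 0.79453) = 0.98803
Series ([0.98803] and G): 0.98803 × 0.98906 = 0.97722
Parallel ([0.68436] and [0.97722]): 1 − (1 − 0.68436)(1 − 0.97722) = 0.993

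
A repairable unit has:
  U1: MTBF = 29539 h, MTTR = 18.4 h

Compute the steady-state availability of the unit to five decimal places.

A(U1) = MTBF/(MTBF+MTTR) = 29539/(29539+18.4) = 0.99938

0.99938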